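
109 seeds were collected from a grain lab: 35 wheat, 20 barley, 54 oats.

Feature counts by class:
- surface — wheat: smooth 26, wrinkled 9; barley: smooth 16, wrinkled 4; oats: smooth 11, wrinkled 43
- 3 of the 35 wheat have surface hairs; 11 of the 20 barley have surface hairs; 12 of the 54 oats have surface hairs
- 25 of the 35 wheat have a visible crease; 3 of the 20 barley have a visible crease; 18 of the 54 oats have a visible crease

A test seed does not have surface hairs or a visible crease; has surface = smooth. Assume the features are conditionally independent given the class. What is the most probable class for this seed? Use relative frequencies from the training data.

wheat: (35/109) × (26/35) × (32/35) × (10/35) ≈ 0.0623104
barley: (20/109) × (16/20) × (9/20) × (17/20) ≈ 0.0561468
oats: (54/109) × (11/54) × (42/54) × (36/54) ≈ 0.0523276
Highest score → wheat.

wheat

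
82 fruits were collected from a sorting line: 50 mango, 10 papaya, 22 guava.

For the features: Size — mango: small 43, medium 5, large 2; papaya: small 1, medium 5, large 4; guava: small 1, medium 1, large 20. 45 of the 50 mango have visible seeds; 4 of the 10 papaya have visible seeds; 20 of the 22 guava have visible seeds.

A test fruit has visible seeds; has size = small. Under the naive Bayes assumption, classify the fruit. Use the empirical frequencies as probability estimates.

mango: (50/82) × (43/50) × (45/50) ≈ 0.471951
papaya: (10/82) × (1/10) × (4/10) ≈ 0.00487805
guava: (22/82) × (1/22) × (20/22) ≈ 0.0110865
Highest score → mango.

mango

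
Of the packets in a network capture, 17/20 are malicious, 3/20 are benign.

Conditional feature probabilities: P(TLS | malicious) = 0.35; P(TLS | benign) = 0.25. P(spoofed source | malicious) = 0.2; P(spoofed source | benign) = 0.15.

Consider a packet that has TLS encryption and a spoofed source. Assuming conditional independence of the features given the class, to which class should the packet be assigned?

malicious: 0.85 × 0.35 × 0.2 = 0.0595
benign: 0.15 × 0.25 × 0.15 = 0.005625
Highest score → malicious.

malicious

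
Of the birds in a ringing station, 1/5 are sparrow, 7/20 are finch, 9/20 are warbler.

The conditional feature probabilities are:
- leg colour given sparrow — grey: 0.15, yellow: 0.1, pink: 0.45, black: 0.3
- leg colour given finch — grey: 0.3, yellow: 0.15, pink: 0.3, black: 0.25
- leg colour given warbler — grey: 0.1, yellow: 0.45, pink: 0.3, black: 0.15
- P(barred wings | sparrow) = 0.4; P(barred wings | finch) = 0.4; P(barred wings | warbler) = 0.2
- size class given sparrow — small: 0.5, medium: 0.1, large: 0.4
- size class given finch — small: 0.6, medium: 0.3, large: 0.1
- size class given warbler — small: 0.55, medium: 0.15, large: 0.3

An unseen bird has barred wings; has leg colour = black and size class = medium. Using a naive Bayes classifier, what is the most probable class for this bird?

finch

sparrow: 0.2 × 0.3 × 0.4 × 0.1 = 0.0024
finch: 0.35 × 0.25 × 0.4 × 0.3 = 0.0105
warbler: 0.45 × 0.15 × 0.2 × 0.15 = 0.002025
Highest score → finch.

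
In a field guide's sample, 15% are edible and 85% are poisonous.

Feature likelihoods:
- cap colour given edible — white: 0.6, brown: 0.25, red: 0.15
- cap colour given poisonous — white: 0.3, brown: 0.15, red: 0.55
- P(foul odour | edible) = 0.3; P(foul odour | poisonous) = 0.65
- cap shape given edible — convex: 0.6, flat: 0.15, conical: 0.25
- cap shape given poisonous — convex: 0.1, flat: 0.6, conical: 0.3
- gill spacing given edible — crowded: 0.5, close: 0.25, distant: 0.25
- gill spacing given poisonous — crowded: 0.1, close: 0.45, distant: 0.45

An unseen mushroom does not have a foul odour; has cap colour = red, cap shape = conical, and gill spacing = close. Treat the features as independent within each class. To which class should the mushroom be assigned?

edible: 0.15 × 0.15 × (1−0.3) × 0.25 × 0.25 = 0.000984375
poisonous: 0.85 × 0.55 × (1−0.65) × 0.3 × 0.45 = 0.022089375
Highest score → poisonous.

poisonous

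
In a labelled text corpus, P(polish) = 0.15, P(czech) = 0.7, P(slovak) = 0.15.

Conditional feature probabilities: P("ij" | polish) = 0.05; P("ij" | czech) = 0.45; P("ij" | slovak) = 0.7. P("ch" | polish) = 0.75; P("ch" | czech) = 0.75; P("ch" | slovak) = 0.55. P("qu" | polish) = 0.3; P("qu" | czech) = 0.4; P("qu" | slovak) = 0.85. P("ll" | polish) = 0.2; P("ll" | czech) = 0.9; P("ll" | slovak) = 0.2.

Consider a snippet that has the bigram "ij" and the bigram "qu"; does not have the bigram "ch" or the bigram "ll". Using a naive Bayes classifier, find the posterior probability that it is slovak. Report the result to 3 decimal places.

polish: 0.15 × 0.05 × (1−0.75) × 0.3 × (1−0.2) = 0.00045
czech: 0.7 × 0.45 × (1−0.75) × 0.4 × (1−0.9) = 0.00315
slovak: 0.15 × 0.7 × (1−0.55) × 0.85 × (1−0.2) = 0.03213
P(slovak | x) = 0.03213 / 0.03573 ≈ 0.899

0.899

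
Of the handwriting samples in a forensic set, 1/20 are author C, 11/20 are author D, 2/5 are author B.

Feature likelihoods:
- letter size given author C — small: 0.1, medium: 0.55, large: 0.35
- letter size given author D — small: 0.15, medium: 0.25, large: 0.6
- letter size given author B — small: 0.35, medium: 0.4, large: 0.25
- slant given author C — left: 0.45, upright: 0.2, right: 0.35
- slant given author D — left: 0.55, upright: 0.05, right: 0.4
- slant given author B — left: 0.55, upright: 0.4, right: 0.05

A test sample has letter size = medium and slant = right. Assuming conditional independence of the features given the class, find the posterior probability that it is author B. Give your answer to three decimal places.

author C: 0.05 × 0.55 × 0.35 = 0.009625
author D: 0.55 × 0.25 × 0.4 = 0.055
author B: 0.4 × 0.4 × 0.05 = 0.008
P(author B | x) = 0.008 / 0.072625 ≈ 0.110

0.110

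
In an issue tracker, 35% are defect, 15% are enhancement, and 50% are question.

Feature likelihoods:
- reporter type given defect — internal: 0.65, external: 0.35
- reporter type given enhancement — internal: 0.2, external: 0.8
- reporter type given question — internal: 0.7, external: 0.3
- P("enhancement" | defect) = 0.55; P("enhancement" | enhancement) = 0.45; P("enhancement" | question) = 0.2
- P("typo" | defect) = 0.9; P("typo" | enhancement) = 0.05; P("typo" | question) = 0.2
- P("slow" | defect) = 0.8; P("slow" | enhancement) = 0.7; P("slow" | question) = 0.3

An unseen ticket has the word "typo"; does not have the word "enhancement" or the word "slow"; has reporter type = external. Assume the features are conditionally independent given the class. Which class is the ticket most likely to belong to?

question

defect: 0.35 × 0.35 × (1−0.55) × 0.9 × (1−0.8) = 0.0099225
enhancement: 0.15 × 0.8 × (1−0.45) × 0.05 × (1−0.7) = 0.00099
question: 0.5 × 0.3 × (1−0.2) × 0.2 × (1−0.3) = 0.0168
Highest score → question.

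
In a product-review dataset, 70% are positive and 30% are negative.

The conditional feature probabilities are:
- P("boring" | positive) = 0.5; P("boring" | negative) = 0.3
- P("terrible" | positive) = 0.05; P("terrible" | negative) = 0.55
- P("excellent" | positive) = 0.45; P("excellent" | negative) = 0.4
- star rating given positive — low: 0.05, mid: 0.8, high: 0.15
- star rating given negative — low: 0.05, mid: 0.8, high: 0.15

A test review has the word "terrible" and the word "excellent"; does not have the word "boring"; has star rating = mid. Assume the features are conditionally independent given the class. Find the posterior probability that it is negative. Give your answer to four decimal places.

0.8544

positive: 0.7 × (1−0.5) × 0.05 × 0.45 × 0.8 = 0.0063
negative: 0.3 × (1−0.3) × 0.55 × 0.4 × 0.8 = 0.03696
P(negative | x) = 0.03696 / 0.04326 ≈ 0.8544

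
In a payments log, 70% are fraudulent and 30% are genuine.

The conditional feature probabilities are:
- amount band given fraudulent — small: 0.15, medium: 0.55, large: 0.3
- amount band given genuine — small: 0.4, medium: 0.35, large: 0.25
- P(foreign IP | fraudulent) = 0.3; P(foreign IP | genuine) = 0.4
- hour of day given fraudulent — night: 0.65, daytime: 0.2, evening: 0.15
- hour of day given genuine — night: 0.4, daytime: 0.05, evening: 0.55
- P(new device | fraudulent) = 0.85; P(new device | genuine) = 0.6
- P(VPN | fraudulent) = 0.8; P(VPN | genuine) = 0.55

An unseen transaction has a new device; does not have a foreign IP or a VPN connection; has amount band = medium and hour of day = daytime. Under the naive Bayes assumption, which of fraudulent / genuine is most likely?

fraudulent: 0.7 × 0.55 × (1−0.3) × 0.2 × 0.85 × (1−0.8) = 0.009163
genuine: 0.3 × 0.35 × (1−0.4) × 0.05 × 0.6 × (1−0.55) = 0.0008505
Highest score → fraudulent.

fraudulent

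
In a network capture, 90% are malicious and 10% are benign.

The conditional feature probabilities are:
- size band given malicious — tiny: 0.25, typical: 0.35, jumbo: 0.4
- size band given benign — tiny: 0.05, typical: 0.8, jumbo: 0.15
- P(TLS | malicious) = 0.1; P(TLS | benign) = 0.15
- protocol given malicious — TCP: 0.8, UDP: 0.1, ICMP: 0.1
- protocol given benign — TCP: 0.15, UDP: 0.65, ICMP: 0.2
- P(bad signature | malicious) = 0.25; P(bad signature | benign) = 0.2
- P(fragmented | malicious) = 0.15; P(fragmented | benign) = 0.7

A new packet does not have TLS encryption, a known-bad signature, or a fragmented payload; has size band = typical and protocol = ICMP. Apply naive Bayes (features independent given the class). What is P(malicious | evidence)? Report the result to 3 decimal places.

malicious: 0.9 × 0.35 × (1−0.1) × 0.1 × (1−0.25) × (1−0.15) = 0.018073125
benign: 0.1 × 0.8 × (1−0.15) × 0.2 × (1−0.2) × (1−0.7) = 0.003264
P(malicious | x) = 0.018073125 / 0.021337125 ≈ 0.847

0.847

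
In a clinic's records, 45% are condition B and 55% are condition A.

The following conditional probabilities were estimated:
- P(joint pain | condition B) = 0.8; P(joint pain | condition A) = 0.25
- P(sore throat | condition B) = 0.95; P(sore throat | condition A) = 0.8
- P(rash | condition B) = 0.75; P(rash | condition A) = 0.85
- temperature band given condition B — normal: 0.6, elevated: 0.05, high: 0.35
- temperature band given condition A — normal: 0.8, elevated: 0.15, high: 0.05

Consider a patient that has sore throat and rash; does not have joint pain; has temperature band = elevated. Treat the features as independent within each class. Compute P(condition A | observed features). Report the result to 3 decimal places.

0.929

condition B: 0.45 × (1−0.8) × 0.95 × 0.75 × 0.05 = 0.00320625
condition A: 0.55 × (1−0.25) × 0.8 × 0.85 × 0.15 = 0.042075
P(condition A | x) = 0.042075 / 0.04528125 ≈ 0.929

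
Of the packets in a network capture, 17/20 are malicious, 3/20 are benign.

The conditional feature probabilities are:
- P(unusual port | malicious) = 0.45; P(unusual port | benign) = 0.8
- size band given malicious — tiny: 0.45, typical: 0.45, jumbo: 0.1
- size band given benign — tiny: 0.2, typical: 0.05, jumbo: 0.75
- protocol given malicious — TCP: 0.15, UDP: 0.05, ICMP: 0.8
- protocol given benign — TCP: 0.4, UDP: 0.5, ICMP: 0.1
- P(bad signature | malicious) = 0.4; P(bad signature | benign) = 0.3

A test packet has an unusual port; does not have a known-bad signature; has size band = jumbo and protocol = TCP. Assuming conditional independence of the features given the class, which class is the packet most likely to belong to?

malicious: 0.85 × 0.45 × 0.1 × 0.15 × (1−0.4) = 0.0034425
benign: 0.15 × 0.8 × 0.75 × 0.4 × (1−0.3) = 0.0252
Highest score → benign.

benign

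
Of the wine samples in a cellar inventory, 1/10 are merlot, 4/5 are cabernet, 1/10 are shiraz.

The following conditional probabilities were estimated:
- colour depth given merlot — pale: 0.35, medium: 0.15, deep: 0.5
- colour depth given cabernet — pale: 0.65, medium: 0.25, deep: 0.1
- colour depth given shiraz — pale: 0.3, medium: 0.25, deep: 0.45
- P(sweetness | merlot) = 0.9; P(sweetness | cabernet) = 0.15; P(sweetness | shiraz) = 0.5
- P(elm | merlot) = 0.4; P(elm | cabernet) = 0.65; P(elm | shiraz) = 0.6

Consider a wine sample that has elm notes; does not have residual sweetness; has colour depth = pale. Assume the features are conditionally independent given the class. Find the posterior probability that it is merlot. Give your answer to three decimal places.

merlot: 0.1 × 0.35 × (1−0.9) × 0.4 = 0.0014
cabernet: 0.8 × 0.65 × (1−0.15) × 0.65 = 0.2873
shiraz: 0.1 × 0.3 × (1−0.5) × 0.6 = 0.009
P(merlot | x) = 0.0014 / 0.2977 ≈ 0.005

0.005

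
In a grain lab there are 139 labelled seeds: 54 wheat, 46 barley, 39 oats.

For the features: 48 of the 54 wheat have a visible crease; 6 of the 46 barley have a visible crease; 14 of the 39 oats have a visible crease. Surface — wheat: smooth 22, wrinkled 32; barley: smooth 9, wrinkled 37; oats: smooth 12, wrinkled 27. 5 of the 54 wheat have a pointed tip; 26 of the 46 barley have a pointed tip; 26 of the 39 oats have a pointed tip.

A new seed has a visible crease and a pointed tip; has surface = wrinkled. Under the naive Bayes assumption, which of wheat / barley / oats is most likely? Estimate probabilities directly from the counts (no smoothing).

wheat: (54/139) × (48/54) × (32/54) × (5/54) ≈ 0.0189478
barley: (46/139) × (6/46) × (37/46) × (26/46) ≈ 0.0196244
oats: (39/139) × (14/39) × (27/39) × (26/39) ≈ 0.0464859
Highest score → oats.

oats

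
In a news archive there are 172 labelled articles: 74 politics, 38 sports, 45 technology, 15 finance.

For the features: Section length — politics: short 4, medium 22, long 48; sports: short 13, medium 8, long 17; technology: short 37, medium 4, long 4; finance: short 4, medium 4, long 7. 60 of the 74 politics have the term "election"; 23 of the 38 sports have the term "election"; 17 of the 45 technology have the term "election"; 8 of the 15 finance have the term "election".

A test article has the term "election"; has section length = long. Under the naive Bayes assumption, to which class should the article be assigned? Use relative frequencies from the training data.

politics

politics: (74/172) × (48/74) × (60/74) ≈ 0.226273
sports: (38/172) × (17/38) × (23/38) ≈ 0.0598225
technology: (45/172) × (4/45) × (17/45) ≈ 0.00878553
finance: (15/172) × (7/15) × (8/15) ≈ 0.0217054
Highest score → politics.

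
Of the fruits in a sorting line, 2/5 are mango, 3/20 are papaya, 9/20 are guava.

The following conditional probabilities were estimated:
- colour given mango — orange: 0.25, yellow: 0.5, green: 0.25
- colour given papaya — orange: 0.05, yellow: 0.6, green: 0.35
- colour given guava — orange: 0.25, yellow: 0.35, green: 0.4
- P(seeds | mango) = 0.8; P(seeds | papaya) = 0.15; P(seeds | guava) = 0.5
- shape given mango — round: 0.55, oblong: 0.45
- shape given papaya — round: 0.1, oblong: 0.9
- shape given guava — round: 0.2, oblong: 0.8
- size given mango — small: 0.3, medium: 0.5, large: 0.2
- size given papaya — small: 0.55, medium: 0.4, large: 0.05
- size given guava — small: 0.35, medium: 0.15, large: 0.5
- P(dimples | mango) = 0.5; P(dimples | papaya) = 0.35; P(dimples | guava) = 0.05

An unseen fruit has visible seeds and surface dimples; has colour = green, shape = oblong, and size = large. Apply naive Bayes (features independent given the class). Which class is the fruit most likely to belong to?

mango

mango: 0.4 × 0.25 × 0.8 × 0.45 × 0.2 × 0.5 = 0.0036
papaya: 0.15 × 0.35 × 0.15 × 0.9 × 0.05 × 0.35 = 0.00012403125
guava: 0.45 × 0.4 × 0.5 × 0.8 × 0.5 × 0.05 = 0.0018
Highest score → mango.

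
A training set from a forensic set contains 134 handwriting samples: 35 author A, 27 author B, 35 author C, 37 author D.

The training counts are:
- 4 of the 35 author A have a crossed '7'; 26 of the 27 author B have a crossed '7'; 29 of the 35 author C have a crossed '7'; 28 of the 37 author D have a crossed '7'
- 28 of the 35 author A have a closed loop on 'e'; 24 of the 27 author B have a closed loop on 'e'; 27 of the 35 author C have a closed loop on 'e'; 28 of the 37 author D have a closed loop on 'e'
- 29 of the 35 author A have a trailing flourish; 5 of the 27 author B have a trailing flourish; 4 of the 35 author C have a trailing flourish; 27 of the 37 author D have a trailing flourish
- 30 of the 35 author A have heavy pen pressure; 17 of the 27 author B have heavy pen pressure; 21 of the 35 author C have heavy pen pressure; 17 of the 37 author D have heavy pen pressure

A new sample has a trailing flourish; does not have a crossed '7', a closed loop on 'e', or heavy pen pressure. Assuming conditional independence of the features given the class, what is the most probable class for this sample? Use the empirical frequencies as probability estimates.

author A: (35/134) × (31/35) × (7/35) × (29/35) × (5/35) ≈ 0.0054767
author B: (27/134) × (1/27) × (3/27) × (5/27) × (10/27) ≈ 0.0000568716
author C: (35/134) × (6/35) × (8/35) × (4/35) × (14/35) ≈ 0.000467865
author D: (37/134) × (9/37) × (9/37) × (27/37) × (20/37) ≈ 0.0064442
Highest score → author D.

author D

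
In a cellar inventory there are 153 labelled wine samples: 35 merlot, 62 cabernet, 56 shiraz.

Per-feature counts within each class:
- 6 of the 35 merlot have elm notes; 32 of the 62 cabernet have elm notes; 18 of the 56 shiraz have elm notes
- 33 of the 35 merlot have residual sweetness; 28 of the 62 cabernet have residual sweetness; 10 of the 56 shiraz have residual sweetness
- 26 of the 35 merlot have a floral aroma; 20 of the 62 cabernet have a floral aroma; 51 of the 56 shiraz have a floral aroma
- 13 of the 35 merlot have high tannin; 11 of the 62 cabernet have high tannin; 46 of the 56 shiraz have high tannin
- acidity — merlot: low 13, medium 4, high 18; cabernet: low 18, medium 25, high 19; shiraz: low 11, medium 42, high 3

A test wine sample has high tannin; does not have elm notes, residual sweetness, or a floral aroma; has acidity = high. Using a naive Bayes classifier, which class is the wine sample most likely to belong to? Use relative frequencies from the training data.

merlot: (35/153) × (29/35) × (2/35) × (9/35) × (13/35) × (18/35) ≈ 0.000532014
cabernet: (62/153) × (30/62) × (34/62) × (42/62) × (11/62) × (19/62) ≈ 0.00396039
shiraz: (56/153) × (38/56) × (46/56) × (5/56) × (46/56) × (3/56) ≈ 0.00080158
Highest score → cabernet.

cabernet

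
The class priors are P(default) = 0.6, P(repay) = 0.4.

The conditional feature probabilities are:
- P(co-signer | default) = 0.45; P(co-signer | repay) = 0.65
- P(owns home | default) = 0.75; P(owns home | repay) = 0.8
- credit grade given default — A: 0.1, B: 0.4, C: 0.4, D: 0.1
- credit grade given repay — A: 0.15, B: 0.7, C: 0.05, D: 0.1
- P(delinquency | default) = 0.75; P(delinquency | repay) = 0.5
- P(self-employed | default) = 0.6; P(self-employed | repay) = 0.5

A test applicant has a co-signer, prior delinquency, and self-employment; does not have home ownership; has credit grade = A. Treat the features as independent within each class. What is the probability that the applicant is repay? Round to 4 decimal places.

0.3910

default: 0.6 × 0.45 × (1−0.75) × 0.1 × 0.75 × 0.6 = 0.0030375
repay: 0.4 × 0.65 × (1−0.8) × 0.15 × 0.5 × 0.5 = 0.00195
P(repay | x) = 0.00195 / 0.0049875 ≈ 0.3910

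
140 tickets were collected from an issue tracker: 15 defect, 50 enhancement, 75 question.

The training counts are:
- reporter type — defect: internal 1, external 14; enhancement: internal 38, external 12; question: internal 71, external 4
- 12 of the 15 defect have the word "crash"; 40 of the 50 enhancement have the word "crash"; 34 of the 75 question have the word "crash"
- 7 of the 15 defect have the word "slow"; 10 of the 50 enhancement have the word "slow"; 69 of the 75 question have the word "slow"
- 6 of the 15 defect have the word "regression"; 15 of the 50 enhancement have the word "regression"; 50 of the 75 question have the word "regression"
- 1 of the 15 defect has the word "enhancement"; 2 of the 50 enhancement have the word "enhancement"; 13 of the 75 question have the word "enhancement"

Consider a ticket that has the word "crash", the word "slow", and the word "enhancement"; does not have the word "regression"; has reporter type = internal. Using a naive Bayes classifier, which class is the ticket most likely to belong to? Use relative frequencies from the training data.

defect: (15/140) × (1/15) × (12/15) × (7/15) × (9/15) × (1/15) ≈ 0.000106667
enhancement: (50/140) × (38/50) × (40/50) × (10/50) × (35/50) × (2/50) = 0.001216
question: (75/140) × (71/75) × (34/75) × (69/75) × (25/75) × (13/75) ≈ 0.0122207
Highest score → question.

question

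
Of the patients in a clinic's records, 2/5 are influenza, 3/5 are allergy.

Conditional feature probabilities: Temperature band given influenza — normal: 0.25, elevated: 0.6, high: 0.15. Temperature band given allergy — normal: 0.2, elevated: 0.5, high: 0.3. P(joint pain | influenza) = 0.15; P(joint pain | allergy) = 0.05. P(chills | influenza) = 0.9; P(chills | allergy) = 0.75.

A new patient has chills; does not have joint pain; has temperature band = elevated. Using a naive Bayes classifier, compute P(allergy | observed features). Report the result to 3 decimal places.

influenza: 0.4 × 0.6 × (1−0.15) × 0.9 = 0.1836
allergy: 0.6 × 0.5 × (1−0.05) × 0.75 = 0.21375
P(allergy | x) = 0.21375 / 0.39735 ≈ 0.538

0.538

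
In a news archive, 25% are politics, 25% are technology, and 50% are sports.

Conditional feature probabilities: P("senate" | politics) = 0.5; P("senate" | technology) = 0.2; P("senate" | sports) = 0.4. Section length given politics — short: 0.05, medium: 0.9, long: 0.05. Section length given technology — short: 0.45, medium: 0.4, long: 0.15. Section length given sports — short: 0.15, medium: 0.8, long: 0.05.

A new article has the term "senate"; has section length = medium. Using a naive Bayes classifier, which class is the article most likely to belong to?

sports

politics: 0.25 × 0.5 × 0.9 = 0.1125
technology: 0.25 × 0.2 × 0.4 = 0.02
sports: 0.5 × 0.4 × 0.8 = 0.16
Highest score → sports.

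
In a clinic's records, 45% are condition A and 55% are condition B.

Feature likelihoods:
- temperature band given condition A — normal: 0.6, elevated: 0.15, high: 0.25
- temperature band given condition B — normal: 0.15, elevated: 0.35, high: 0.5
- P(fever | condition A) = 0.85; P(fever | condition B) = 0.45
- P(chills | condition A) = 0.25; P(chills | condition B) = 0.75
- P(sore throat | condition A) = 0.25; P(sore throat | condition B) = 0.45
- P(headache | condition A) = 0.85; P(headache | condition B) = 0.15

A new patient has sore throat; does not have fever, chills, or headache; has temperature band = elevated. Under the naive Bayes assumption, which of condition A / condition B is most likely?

condition A: 0.45 × 0.15 × (1−0.85) × (1−0.25) × 0.25 × (1−0.85) = 0.000284765625
condition B: 0.55 × 0.35 × (1−0.45) × (1−0.75) × 0.45 × (1−0.15) = 0.010124296875
Highest score → condition B.

condition B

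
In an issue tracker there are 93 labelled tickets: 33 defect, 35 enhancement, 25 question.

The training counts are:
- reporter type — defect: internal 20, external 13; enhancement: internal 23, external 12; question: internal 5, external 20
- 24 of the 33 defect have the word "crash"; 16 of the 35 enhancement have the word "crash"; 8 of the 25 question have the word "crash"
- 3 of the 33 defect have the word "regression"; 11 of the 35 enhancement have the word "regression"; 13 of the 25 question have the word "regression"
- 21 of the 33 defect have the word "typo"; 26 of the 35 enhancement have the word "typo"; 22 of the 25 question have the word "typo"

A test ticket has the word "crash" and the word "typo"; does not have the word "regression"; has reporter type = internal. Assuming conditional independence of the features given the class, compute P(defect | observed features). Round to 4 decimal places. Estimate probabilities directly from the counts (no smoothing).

0.5825

defect: (33/93) × (20/33) × (24/33) × (30/33) × (21/33) ≈ 0.0904809
enhancement: (35/93) × (23/35) × (16/35) × (24/35) × (26/35) ≈ 0.0575898
question: (25/93) × (5/25) × (8/25) × (12/25) × (22/25) ≈ 0.0072671
P(defect | x) = 0.0904809 / 0.1553378 ≈ 0.5825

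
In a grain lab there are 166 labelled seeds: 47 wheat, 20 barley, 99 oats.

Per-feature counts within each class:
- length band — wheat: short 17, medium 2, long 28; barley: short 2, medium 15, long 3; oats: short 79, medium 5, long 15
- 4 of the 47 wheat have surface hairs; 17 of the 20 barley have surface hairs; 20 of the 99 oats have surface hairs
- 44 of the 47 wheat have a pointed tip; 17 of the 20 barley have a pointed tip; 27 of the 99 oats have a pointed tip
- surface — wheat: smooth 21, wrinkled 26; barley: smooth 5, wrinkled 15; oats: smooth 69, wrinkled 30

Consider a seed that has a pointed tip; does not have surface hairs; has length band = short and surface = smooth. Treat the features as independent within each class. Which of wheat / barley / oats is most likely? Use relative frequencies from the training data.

wheat: (47/166) × (17/47) × (43/47) × (44/47) × (21/47) ≈ 0.0391911
barley: (20/166) × (2/20) × (3/20) × (17/20) × (5/20) ≈ 0.000384036
oats: (99/166) × (79/99) × (79/99) × (27/99) × (69/99) ≈ 0.0721861
Highest score → oats.

oats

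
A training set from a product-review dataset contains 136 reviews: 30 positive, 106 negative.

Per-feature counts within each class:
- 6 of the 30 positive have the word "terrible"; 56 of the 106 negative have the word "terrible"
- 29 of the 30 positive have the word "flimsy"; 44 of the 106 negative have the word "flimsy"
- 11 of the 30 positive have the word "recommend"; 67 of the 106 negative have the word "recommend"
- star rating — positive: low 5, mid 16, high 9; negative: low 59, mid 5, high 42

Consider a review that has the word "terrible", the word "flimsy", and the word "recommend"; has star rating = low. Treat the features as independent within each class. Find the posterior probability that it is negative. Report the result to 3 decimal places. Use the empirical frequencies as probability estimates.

positive: (30/136) × (6/30) × (29/30) × (11/30) × (5/30) ≈ 0.00260621
negative: (106/136) × (56/106) × (44/106) × (67/106) × (59/106) ≈ 0.0601327
P(negative | x) = 0.0601327 / 0.06273891 ≈ 0.958

0.958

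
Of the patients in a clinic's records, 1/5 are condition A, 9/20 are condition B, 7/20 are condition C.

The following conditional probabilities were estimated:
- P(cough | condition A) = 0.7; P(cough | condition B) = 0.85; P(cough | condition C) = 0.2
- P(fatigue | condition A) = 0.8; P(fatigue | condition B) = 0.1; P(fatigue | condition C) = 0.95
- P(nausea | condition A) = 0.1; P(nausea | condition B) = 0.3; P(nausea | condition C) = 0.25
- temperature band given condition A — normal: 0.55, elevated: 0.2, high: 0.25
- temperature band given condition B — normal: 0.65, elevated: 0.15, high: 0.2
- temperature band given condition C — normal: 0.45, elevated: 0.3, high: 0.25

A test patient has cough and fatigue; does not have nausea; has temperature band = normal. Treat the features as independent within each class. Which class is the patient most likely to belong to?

condition A: 0.2 × 0.7 × 0.8 × (1−0.1) × 0.55 = 0.05544
condition B: 0.45 × 0.85 × 0.1 × (1−0.3) × 0.65 = 0.01740375
condition C: 0.35 × 0.2 × 0.95 × (1−0.25) × 0.45 = 0.02244375
Highest score → condition A.

condition A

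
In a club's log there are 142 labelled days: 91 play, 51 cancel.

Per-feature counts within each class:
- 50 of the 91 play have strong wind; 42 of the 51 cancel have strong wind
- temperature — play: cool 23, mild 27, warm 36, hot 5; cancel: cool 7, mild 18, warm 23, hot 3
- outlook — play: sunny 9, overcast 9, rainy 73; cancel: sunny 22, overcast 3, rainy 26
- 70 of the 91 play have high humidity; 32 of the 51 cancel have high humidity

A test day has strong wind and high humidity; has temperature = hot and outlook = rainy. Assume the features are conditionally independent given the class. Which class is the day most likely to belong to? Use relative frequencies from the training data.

play: (91/142) × (50/91) × (5/91) × (73/91) × (70/91) ≈ 0.0119385
cancel: (51/142) × (42/51) × (3/51) × (26/51) × (32/51) ≈ 0.00556538
Highest score → play.

play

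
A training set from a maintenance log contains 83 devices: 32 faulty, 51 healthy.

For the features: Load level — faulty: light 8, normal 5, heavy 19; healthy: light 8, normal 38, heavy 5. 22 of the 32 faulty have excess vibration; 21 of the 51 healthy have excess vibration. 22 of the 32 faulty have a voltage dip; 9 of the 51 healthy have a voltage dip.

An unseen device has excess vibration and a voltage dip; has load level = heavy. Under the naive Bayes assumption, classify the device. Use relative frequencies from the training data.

faulty

faulty: (32/83) × (19/32) × (22/32) × (22/32) ≈ 0.108198
healthy: (51/83) × (5/51) × (21/51) × (9/51) ≈ 0.00437737
Highest score → faulty.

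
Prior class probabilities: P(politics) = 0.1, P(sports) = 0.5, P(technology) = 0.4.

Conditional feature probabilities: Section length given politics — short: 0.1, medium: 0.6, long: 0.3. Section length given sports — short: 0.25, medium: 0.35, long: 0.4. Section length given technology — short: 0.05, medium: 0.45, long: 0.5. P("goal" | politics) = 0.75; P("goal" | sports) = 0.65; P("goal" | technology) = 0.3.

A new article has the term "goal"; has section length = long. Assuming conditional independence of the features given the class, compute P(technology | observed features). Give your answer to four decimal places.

0.2824

politics: 0.1 × 0.3 × 0.75 = 0.0225
sports: 0.5 × 0.4 × 0.65 = 0.13
technology: 0.4 × 0.5 × 0.3 = 0.06
P(technology | x) = 0.06 / 0.2125 ≈ 0.2824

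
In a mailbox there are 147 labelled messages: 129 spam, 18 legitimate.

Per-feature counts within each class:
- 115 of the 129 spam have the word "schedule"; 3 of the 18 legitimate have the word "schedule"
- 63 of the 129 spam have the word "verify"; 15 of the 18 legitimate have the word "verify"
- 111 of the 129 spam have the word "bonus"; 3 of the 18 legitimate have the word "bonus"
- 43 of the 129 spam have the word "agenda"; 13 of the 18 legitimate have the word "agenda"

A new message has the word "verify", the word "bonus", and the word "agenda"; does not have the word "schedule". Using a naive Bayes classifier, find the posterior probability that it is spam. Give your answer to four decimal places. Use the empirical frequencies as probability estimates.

spam: (129/147) × (14/129) × (63/129) × (111/129) × (43/129) ≈ 0.0133405
legitimate: (18/147) × (15/18) × (15/18) × (3/18) × (13/18) ≈ 0.0102356
P(spam | x) = 0.0133405 / 0.0235761 ≈ 0.5658

0.5658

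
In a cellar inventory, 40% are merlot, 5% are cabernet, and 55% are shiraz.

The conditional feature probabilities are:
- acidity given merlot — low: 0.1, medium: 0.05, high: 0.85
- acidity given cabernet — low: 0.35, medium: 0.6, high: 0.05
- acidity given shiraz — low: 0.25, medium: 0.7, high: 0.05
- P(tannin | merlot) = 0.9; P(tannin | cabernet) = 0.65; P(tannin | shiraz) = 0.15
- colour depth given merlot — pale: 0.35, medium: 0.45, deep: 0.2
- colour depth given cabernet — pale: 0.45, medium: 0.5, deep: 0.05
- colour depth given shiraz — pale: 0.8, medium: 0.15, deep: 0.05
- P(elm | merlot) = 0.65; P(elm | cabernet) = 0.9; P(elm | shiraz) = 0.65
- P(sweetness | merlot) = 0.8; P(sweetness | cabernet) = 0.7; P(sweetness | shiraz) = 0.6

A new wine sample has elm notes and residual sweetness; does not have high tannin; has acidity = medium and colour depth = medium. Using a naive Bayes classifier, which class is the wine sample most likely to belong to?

shiraz

merlot: 0.4 × 0.05 × (1−0.9) × 0.45 × 0.65 × 0.8 = 0.000468
cabernet: 0.05 × 0.6 × (1−0.65) × 0.5 × 0.9 × 0.7 = 0.0033075
shiraz: 0.55 × 0.7 × (1−0.15) × 0.15 × 0.65 × 0.6 = 0.019144125
Highest score → shiraz.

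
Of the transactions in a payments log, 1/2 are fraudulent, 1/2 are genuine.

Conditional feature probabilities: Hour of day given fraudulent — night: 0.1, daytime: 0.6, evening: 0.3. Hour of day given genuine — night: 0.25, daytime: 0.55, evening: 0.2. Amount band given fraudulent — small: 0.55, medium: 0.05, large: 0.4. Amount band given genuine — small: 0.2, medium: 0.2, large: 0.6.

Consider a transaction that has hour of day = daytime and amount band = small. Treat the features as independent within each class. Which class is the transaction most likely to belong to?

fraudulent

fraudulent: 0.5 × 0.6 × 0.55 = 0.165
genuine: 0.5 × 0.55 × 0.2 = 0.055
Highest score → fraudulent.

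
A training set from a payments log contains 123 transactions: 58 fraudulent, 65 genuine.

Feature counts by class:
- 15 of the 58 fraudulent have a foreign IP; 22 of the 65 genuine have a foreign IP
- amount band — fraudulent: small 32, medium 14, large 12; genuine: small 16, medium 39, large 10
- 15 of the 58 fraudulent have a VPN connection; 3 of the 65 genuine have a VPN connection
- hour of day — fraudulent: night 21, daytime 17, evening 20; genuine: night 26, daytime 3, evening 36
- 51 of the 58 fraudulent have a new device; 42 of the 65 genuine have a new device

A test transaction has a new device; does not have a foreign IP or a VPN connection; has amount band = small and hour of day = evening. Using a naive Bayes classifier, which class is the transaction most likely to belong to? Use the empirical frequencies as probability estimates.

fraudulent

fraudulent: (58/123) × (43/58) × (32/58) × (43/58) × (20/58) × (51/58) ≈ 0.0433581
genuine: (65/123) × (43/65) × (16/65) × (62/65) × (36/65) × (42/65) ≈ 0.0293747
Highest score → fraudulent.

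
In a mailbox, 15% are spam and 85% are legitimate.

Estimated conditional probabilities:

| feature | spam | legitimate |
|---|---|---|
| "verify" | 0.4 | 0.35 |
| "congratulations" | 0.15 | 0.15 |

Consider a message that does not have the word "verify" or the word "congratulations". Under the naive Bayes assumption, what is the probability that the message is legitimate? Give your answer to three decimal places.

spam: 0.15 × (1−0.4) × (1−0.15) = 0.0765
legitimate: 0.85 × (1−0.35) × (1−0.15) = 0.469625
P(legitimate | x) = 0.469625 / 0.546125 ≈ 0.860

0.860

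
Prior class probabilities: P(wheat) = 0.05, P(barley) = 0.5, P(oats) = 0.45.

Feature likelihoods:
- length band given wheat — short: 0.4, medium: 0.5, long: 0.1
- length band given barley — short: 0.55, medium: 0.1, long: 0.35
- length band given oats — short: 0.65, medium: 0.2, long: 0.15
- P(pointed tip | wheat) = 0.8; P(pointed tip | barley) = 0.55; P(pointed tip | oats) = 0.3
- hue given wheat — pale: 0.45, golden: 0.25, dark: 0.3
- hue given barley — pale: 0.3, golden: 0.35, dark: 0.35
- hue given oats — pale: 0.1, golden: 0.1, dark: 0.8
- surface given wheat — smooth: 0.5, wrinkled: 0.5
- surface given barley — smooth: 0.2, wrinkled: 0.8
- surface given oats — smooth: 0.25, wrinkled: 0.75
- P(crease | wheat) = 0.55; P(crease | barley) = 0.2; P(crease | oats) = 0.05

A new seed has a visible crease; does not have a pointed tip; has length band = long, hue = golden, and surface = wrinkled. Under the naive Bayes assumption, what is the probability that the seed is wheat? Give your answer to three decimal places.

wheat: 0.05 × 0.1 × (1−0.8) × 0.25 × 0.5 × 0.55 = 0.00006875
barley: 0.5 × 0.35 × (1−0.55) × 0.35 × 0.8 × 0.2 = 0.00441
oats: 0.45 × 0.15 × (1−0.3) × 0.1 × 0.75 × 0.05 = 0.0001771875
P(wheat | x) = 0.00006875 / 0.0046559375 ≈ 0.015

0.015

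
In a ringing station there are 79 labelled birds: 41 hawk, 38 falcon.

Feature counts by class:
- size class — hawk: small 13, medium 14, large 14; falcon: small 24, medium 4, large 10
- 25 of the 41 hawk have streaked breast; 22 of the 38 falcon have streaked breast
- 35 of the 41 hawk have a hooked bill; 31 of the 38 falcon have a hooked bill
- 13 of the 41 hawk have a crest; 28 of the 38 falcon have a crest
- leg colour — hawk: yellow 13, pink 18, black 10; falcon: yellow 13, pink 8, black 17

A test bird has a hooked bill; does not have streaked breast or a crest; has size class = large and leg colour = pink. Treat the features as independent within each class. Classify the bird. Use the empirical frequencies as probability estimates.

hawk

hawk: (41/79) × (14/41) × (16/41) × (35/41) × (28/41) × (18/41) ≈ 0.0177004
falcon: (38/79) × (10/38) × (16/38) × (31/38) × (10/38) × (8/38) ≈ 0.00240885
Highest score → hawk.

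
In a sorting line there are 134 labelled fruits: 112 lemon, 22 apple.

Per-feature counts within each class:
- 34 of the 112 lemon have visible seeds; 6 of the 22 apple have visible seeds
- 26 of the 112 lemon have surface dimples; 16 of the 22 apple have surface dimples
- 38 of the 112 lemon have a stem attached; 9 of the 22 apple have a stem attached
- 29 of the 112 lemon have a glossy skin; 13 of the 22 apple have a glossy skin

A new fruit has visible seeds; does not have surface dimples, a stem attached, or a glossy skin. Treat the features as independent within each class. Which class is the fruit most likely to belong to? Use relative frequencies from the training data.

lemon: (112/134) × (34/112) × (86/112) × (74/112) × (83/112) ≈ 0.0953956
apple: (22/134) × (6/22) × (6/22) × (13/22) × (9/22) ≈ 0.00295199
Highest score → lemon.

lemon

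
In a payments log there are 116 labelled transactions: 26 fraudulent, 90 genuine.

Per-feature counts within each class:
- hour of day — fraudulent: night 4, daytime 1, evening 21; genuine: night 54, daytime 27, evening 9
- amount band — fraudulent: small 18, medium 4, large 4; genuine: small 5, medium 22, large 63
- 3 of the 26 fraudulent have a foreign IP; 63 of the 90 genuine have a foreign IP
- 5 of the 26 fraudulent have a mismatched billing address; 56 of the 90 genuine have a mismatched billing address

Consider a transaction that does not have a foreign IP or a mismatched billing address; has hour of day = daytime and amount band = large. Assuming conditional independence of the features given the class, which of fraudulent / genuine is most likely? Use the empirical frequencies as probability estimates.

fraudulent: (26/116) × (1/26) × (4/26) × (23/26) × (21/26) ≈ 0.000947609
genuine: (90/116) × (27/90) × (63/90) × (27/90) × (34/90) ≈ 0.0184655
Highest score → genuine.

genuine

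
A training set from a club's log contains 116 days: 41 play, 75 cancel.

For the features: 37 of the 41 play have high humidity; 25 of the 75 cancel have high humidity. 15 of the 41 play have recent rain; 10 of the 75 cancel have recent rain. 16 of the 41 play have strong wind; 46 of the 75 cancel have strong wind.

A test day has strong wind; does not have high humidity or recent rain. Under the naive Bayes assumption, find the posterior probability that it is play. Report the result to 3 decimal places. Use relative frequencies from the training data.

0.036

play: (41/116) × (4/41) × (26/41) × (16/41) ≈ 0.00853351
cancel: (75/116) × (50/75) × (65/75) × (46/75) ≈ 0.229119
P(play | x) = 0.00853351 / 0.23765251 ≈ 0.036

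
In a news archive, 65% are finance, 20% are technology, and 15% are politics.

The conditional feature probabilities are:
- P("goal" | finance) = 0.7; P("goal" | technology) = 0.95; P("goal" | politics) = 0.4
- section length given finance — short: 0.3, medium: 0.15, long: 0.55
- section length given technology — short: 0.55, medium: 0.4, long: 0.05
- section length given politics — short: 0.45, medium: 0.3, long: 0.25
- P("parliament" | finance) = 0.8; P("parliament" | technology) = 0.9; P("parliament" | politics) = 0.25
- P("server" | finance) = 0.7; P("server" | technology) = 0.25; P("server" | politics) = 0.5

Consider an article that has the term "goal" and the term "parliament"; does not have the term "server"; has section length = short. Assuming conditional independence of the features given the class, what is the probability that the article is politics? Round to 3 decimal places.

finance: 0.65 × 0.7 × 0.3 × 0.8 × (1−0.7) = 0.03276
technology: 0.2 × 0.95 × 0.55 × 0.9 × (1−0.25) = 0.0705375
politics: 0.15 × 0.4 × 0.45 × 0.25 × (1−0.5) = 0.003375
P(politics | x) = 0.003375 / 0.1066725 ≈ 0.032

0.032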